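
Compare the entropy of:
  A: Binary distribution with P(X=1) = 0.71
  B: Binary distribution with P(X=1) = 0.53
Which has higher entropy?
B

For binary distributions, entropy is maximized at p=0.5 and decreases as p moves toward 0 or 1.

H(A) = H(0.71) = 0.8687 bits
H(B) = H(0.53) = 0.9974 bits

Distribution B (p=0.53) is closer to uniform (p=0.5), so it has higher entropy.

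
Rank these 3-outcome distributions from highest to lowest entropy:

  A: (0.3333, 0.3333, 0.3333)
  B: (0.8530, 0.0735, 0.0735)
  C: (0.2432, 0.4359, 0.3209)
A > C > B

Key insight: Entropy is maximized by uniform distributions and minimized by concentrated distributions.

- Uniform distributions have maximum entropy log₂(3) = 1.5850 bits
- The more "peaked" or concentrated a distribution, the lower its entropy

Entropies:
  H(A) = 1.5850 bits
  H(B) = 0.7493 bits
  H(C) = 1.5445 bits

Ranking: A > C > B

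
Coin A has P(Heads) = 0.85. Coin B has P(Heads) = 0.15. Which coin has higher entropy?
Equal

For binary distributions, entropy is maximized at p=0.5 and decreases as p moves toward 0 or 1.

H(A) = H(0.85) = 0.6098 bits
H(B) = H(0.15) = 0.6098 bits

Both distributions are equally far from uniform (|0.85-0.5| = |0.15-0.5|), so they have the same entropy.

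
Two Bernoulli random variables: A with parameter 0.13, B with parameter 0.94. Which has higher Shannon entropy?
A

For binary distributions, entropy is maximized at p=0.5 and decreases as p moves toward 0 or 1.

H(A) = H(0.13) = 0.5574 bits
H(B) = H(0.94) = 0.3274 bits

Distribution A (p=0.13) is closer to uniform (p=0.5), so it has higher entropy.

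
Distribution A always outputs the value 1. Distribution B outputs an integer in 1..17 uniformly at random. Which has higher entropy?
B

A is deterministic, so H(A) = 0. B is uniform over 17 outcomes, so H(B) = log₂(17) = 4.087 bits. Any distribution with genuine randomness has higher entropy than a deterministic one.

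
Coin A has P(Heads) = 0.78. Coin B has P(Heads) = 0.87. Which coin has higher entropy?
A

For binary distributions, entropy is maximized at p=0.5 and decreases as p moves toward 0 or 1.

H(A) = H(0.78) = 0.7602 bits
H(B) = H(0.87) = 0.5574 bits

Distribution A (p=0.78) is closer to uniform (p=0.5), so it has higher entropy.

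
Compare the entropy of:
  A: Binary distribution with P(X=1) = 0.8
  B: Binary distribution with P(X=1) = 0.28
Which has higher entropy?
B

For binary distributions, entropy is maximized at p=0.5 and decreases as p moves toward 0 or 1.

H(A) = H(0.8) = 0.7219 bits
H(B) = H(0.28) = 0.8555 bits

Distribution B (p=0.28) is closer to uniform (p=0.5), so it has higher entropy.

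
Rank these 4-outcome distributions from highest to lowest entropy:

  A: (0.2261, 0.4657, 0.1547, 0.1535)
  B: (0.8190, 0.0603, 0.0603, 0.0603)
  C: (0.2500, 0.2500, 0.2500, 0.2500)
C > A > B

Key insight: Entropy is maximized by uniform distributions and minimized by concentrated distributions.

- Uniform distributions have maximum entropy log₂(4) = 2.0000 bits
- The more "peaked" or concentrated a distribution, the lower its entropy

Entropies:
  H(A) = 1.8300 bits
  H(B) = 0.9691 bits
  H(C) = 2.0000 bits

Ranking: C > A > B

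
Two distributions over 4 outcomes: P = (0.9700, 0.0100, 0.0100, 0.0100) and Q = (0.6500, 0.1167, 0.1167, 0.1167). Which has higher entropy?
Q

P is highly concentrated on one outcome (97%), making it nearly deterministic. Q spreads its mass more evenly (max 65%). The more spread-out distribution has higher entropy: H(P) ≈ 0.242 bits, H(Q) ≈ 1.489 bits.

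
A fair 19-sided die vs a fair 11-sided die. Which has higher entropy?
19-sided die

Both are uniform distributions; for uniform over n outcomes, H = log₂(n). H(19-sided) = log₂(19) = 4.248 bits and H(11-sided) = log₂(11) = 3.459 bits. More outcomes in a uniform distribution means higher entropy.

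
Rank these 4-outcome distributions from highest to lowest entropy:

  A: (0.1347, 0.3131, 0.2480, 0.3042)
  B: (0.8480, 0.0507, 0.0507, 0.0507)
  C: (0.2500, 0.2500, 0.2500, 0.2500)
C > A > B

Key insight: Entropy is maximized by uniform distributions and minimized by concentrated distributions.

- Uniform distributions have maximum entropy log₂(4) = 2.0000 bits
- The more "peaked" or concentrated a distribution, the lower its entropy

Entropies:
  H(A) = 1.9353 bits
  H(B) = 0.8557 bits
  H(C) = 2.0000 bits

Ranking: C > A > B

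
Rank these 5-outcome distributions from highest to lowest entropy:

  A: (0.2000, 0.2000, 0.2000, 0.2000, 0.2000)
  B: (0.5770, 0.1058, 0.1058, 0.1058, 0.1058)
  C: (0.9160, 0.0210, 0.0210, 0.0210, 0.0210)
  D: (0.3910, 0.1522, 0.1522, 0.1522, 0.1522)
A > D > B > C

Key insight: Entropy is maximized by uniform distributions and minimized by concentrated distributions.

Entropies:
  H(A) = 2.3219 bits
  H(B) = 1.8288 bits
  H(C) = 0.5841 bits
  H(D) = 2.1834 bits

Ranking: A > D > B > C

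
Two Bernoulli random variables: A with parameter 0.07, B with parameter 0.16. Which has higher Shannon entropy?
B

For binary distributions, entropy is maximized at p=0.5 and decreases as p moves toward 0 or 1.

H(A) = H(0.07) = 0.3659 bits
H(B) = H(0.16) = 0.6343 bits

Distribution B (p=0.16) is closer to uniform (p=0.5), so it has higher entropy.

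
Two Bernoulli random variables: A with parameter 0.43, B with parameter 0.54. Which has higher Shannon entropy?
B

For binary distributions, entropy is maximized at p=0.5 and decreases as p moves toward 0 or 1.

H(A) = H(0.43) = 0.9858 bits
H(B) = H(0.54) = 0.9954 bits

Distribution B (p=0.54) is closer to uniform (p=0.5), so it has higher entropy.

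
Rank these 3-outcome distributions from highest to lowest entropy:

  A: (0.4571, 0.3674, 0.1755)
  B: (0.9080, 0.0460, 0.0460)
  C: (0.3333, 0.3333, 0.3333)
C > A > B

Key insight: Entropy is maximized by uniform distributions and minimized by concentrated distributions.

- Uniform distributions have maximum entropy log₂(3) = 1.5850 bits
- The more "peaked" or concentrated a distribution, the lower its entropy

Entropies:
  H(A) = 1.4876 bits
  H(B) = 0.5351 bits
  H(C) = 1.5850 bits

Ranking: C > A > B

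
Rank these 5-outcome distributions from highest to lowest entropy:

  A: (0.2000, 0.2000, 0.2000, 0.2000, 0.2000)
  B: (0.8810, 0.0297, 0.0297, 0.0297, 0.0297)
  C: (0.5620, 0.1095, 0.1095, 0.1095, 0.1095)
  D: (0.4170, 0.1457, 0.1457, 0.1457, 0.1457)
A > D > C > B

Key insight: Entropy is maximized by uniform distributions and minimized by concentrated distributions.

Entropies:
  H(A) = 2.3219 bits
  H(B) = 0.7645 bits
  H(C) = 1.8649 bits
  H(D) = 2.1460 bits

Ranking: A > D > C > B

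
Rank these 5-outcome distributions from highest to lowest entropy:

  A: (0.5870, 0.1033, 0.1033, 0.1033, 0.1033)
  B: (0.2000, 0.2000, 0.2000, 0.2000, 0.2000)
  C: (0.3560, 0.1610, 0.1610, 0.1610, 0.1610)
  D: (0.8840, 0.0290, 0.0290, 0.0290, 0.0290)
B > C > A > D

Key insight: Entropy is maximized by uniform distributions and minimized by concentrated distributions.

Entropies:
  H(A) = 1.8040 bits
  H(B) = 2.3219 bits
  H(C) = 2.2273 bits
  H(D) = 0.7498 bits

Ranking: B > C > A > D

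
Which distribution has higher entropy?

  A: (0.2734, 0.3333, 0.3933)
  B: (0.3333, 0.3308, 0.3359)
B

Both distributions are close to uniform, making this a harder comparison.

H(A) = 1.5693 bits
H(B) = 1.5849 bits

The distribution closer to uniform has higher entropy.
Answer: B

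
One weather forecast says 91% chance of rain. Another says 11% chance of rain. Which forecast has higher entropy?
11% forecast

Treat each forecast as a Bernoulli distribution. Binary entropy is maximized at p=0.5 and falls off symmetrically toward 0 or 1. The 11% forecast is closer to 50%, so it is more uncertain. H(91%) ≈ 0.436 bits, H(11%) ≈ 0.500 bits.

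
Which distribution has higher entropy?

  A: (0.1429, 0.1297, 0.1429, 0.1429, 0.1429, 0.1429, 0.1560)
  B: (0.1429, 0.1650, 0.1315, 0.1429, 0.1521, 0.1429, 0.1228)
A

Both distributions are close to uniform, making this a harder comparison.

H(A) = 2.8056 bits
H(B) = 2.8018 bits

The distribution closer to uniform has higher entropy.
Answer: A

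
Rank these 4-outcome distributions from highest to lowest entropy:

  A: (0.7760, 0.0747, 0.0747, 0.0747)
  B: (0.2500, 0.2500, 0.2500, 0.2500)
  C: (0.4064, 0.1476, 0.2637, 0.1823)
B > C > A

Key insight: Entropy is maximized by uniform distributions and minimized by concentrated distributions.

- Uniform distributions have maximum entropy log₂(4) = 2.0000 bits
- The more "peaked" or concentrated a distribution, the lower its entropy

Entropies:
  H(A) = 1.1224 bits
  H(B) = 2.0000 bits
  H(C) = 1.8901 bits

Ranking: B > C > A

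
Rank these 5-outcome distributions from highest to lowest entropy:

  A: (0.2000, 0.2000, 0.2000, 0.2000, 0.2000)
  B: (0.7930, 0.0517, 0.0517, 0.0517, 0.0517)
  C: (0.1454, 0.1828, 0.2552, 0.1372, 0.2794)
A > C > B

Key insight: Entropy is maximized by uniform distributions and minimized by concentrated distributions.

- Uniform distributions have maximum entropy log₂(5) = 2.3219 bits
- The more "peaked" or concentrated a distribution, the lower its entropy

Entropies:
  H(A) = 2.3219 bits
  H(B) = 1.1497 bits
  H(C) = 2.2626 bits

Ranking: A > C > B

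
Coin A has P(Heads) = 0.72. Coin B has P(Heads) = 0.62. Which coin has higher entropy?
B

For binary distributions, entropy is maximized at p=0.5 and decreases as p moves toward 0 or 1.

H(A) = H(0.72) = 0.8555 bits
H(B) = H(0.62) = 0.9580 bits

Distribution B (p=0.62) is closer to uniform (p=0.5), so it has higher entropy.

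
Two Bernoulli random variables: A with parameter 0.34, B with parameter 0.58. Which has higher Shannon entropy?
B

For binary distributions, entropy is maximized at p=0.5 and decreases as p moves toward 0 or 1.

H(A) = H(0.34) = 0.9248 bits
H(B) = H(0.58) = 0.9815 bits

Distribution B (p=0.58) is closer to uniform (p=0.5), so it has higher entropy.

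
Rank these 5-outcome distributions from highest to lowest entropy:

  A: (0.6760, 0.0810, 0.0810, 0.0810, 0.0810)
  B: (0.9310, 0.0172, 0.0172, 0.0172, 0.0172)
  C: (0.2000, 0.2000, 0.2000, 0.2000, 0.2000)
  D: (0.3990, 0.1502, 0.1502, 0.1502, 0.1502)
C > D > A > B

Key insight: Entropy is maximized by uniform distributions and minimized by concentrated distributions.

Entropies:
  H(A) = 1.5567 bits
  H(B) = 0.5002 bits
  H(C) = 2.3219 bits
  H(D) = 2.1724 bits

Ranking: C > D > A > B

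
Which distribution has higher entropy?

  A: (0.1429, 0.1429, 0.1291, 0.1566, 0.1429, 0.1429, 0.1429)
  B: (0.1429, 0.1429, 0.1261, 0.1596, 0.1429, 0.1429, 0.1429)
A

Both distributions are close to uniform, making this a harder comparison.

H(A) = 2.8054 bits
H(B) = 2.8045 bits

The distribution closer to uniform has higher entropy.
Answer: A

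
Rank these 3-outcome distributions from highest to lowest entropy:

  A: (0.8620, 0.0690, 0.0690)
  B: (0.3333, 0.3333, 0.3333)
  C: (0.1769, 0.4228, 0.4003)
B > C > A

Key insight: Entropy is maximized by uniform distributions and minimized by concentrated distributions.

- Uniform distributions have maximum entropy log₂(3) = 1.5850 bits
- The more "peaked" or concentrated a distribution, the lower its entropy

Entropies:
  H(A) = 0.7170 bits
  H(B) = 1.5850 bits
  H(C) = 1.4959 bits

Ranking: B > C > A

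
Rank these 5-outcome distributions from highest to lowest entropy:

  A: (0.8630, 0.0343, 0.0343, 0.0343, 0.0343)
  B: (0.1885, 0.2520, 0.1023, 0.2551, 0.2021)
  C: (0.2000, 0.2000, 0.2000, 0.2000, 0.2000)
C > B > A

Key insight: Entropy is maximized by uniform distributions and minimized by concentrated distributions.

- Uniform distributions have maximum entropy log₂(5) = 2.3219 bits
- The more "peaked" or concentrated a distribution, the lower its entropy

Entropies:
  H(A) = 0.8503 bits
  H(B) = 2.2604 bits
  H(C) = 2.3219 bits

Ranking: C > B > A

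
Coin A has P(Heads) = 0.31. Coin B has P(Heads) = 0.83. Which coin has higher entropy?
A

For binary distributions, entropy is maximized at p=0.5 and decreases as p moves toward 0 or 1.

H(A) = H(0.31) = 0.8932 bits
H(B) = H(0.83) = 0.6577 bits

Distribution A (p=0.31) is closer to uniform (p=0.5), so it has higher entropy.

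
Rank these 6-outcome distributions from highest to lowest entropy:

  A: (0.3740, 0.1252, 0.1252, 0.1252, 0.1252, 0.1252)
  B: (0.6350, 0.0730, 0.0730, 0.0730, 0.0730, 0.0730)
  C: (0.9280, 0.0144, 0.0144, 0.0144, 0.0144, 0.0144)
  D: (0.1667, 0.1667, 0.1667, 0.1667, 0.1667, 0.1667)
D > A > B > C

Key insight: Entropy is maximized by uniform distributions and minimized by concentrated distributions.

Entropies:
  H(A) = 2.4072 bits
  H(B) = 1.7943 bits
  H(C) = 0.5405 bits
  H(D) = 2.5850 bits

Ranking: D > A > B > C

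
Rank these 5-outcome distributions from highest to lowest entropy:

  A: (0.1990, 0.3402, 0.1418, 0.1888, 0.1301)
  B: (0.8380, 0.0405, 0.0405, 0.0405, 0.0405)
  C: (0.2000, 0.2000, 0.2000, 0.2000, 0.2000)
C > A > B

Key insight: Entropy is maximized by uniform distributions and minimized by concentrated distributions.

- Uniform distributions have maximum entropy log₂(5) = 2.3219 bits
- The more "peaked" or concentrated a distribution, the lower its entropy

Entropies:
  H(A) = 2.2293 bits
  H(B) = 0.9631 bits
  H(C) = 2.3219 bits

Ranking: C > A > B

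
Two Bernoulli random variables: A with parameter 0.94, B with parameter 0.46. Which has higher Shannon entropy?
B

For binary distributions, entropy is maximized at p=0.5 and decreases as p moves toward 0 or 1.

H(A) = H(0.94) = 0.3274 bits
H(B) = H(0.46) = 0.9954 bits

Distribution B (p=0.46) is closer to uniform (p=0.5), so it has higher entropy.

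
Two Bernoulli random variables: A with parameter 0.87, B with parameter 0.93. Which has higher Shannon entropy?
A

For binary distributions, entropy is maximized at p=0.5 and decreases as p moves toward 0 or 1.

H(A) = H(0.87) = 0.5574 bits
H(B) = H(0.93) = 0.3659 bits

Distribution A (p=0.87) is closer to uniform (p=0.5), so it has higher entropy.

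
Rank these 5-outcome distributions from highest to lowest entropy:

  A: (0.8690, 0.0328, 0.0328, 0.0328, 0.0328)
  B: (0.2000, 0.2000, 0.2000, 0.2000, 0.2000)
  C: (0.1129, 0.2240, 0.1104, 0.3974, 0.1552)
B > C > A

Key insight: Entropy is maximized by uniform distributions and minimized by concentrated distributions.

- Uniform distributions have maximum entropy log₂(5) = 2.3219 bits
- The more "peaked" or concentrated a distribution, the lower its entropy

Entropies:
  H(A) = 0.8222 bits
  H(B) = 2.3219 bits
  H(C) = 2.1360 bits

Ranking: B > C > A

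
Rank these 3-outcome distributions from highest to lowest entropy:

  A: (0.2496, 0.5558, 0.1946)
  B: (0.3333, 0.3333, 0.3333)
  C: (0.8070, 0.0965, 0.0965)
B > A > C

Key insight: Entropy is maximized by uniform distributions and minimized by concentrated distributions.

- Uniform distributions have maximum entropy log₂(3) = 1.5850 bits
- The more "peaked" or concentrated a distribution, the lower its entropy

Entropies:
  H(A) = 1.4302 bits
  H(B) = 1.5850 bits
  H(C) = 0.9007 bits

Ranking: B > A > C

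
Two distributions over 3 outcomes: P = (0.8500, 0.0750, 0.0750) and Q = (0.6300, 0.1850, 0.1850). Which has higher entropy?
Q

P is highly concentrated on one outcome (85%), making it nearly deterministic. Q spreads its mass more evenly (max 63%). The more spread-out distribution has higher entropy: H(P) ≈ 0.760 bits, H(Q) ≈ 1.321 bits.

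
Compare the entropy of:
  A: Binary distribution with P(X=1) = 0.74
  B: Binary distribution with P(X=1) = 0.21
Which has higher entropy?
A

For binary distributions, entropy is maximized at p=0.5 and decreases as p moves toward 0 or 1.

H(A) = H(0.74) = 0.8267 bits
H(B) = H(0.21) = 0.7415 bits

Distribution A (p=0.74) is closer to uniform (p=0.5), so it has higher entropy.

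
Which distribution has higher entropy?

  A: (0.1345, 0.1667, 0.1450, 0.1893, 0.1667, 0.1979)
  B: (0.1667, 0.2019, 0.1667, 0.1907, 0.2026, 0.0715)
A

Both distributions are close to uniform, making this a harder comparison.

H(A) = 2.5719 bits
H(B) = 2.5223 bits

The distribution closer to uniform has higher entropy.
Answer: A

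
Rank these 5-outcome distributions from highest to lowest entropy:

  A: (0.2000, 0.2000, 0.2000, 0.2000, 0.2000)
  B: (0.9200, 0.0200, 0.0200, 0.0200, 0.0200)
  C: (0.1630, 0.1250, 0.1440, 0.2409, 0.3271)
A > C > B

Key insight: Entropy is maximized by uniform distributions and minimized by concentrated distributions.

- Uniform distributions have maximum entropy log₂(5) = 2.3219 bits
- The more "peaked" or concentrated a distribution, the lower its entropy

Entropies:
  H(A) = 2.3219 bits
  H(B) = 0.5622 bits
  H(C) = 2.2263 bits

Ranking: A > C > B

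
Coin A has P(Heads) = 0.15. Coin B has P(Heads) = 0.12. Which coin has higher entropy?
A

For binary distributions, entropy is maximized at p=0.5 and decreases as p moves toward 0 or 1.

H(A) = H(0.15) = 0.6098 bits
H(B) = H(0.12) = 0.5294 bits

Distribution A (p=0.15) is closer to uniform (p=0.5), so it has higher entropy.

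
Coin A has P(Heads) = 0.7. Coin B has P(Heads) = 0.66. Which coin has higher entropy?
B

For binary distributions, entropy is maximized at p=0.5 and decreases as p moves toward 0 or 1.

H(A) = H(0.7) = 0.8813 bits
H(B) = H(0.66) = 0.9248 bits

Distribution B (p=0.66) is closer to uniform (p=0.5), so it has higher entropy.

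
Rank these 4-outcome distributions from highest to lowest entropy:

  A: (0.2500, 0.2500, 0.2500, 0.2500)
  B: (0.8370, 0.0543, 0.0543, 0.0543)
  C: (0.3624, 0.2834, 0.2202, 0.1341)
A > C > B

Key insight: Entropy is maximized by uniform distributions and minimized by concentrated distributions.

- Uniform distributions have maximum entropy log₂(4) = 2.0000 bits
- The more "peaked" or concentrated a distribution, the lower its entropy

Entropies:
  H(A) = 2.0000 bits
  H(B) = 0.8998 bits
  H(C) = 1.9155 bits

Ranking: A > C > B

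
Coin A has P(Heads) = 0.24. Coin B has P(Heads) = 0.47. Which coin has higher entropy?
B

For binary distributions, entropy is maximized at p=0.5 and decreases as p moves toward 0 or 1.

H(A) = H(0.24) = 0.7950 bits
H(B) = H(0.47) = 0.9974 bits

Distribution B (p=0.47) is closer to uniform (p=0.5), so it has higher entropy.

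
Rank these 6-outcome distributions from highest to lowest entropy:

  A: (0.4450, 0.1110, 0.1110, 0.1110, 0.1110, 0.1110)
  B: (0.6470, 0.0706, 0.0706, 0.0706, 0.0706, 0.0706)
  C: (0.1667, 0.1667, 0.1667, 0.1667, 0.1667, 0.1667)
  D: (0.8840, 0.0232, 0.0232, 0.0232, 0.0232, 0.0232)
C > A > B > D

Key insight: Entropy is maximized by uniform distributions and minimized by concentrated distributions.

Entropies:
  H(A) = 2.2799 bits
  H(B) = 1.7564 bits
  H(C) = 2.5850 bits
  H(D) = 0.7871 bits

Ranking: C > A > B > D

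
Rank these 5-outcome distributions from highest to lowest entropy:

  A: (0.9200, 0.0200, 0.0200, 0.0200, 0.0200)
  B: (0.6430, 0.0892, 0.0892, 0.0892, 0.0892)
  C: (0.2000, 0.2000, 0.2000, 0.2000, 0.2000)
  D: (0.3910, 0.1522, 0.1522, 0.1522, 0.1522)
C > D > B > A

Key insight: Entropy is maximized by uniform distributions and minimized by concentrated distributions.

Entropies:
  H(A) = 0.5622 bits
  H(B) = 1.6542 bits
  H(C) = 2.3219 bits
  H(D) = 2.1834 bits

Ranking: C > D > B > A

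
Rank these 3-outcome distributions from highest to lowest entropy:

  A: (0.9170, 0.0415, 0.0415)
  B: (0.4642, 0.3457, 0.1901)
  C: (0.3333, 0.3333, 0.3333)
C > B > A

Key insight: Entropy is maximized by uniform distributions and minimized by concentrated distributions.

- Uniform distributions have maximum entropy log₂(3) = 1.5850 bits
- The more "peaked" or concentrated a distribution, the lower its entropy

Entropies:
  H(A) = 0.4957 bits
  H(B) = 1.4990 bits
  H(C) = 1.5850 bits

Ranking: C > B > A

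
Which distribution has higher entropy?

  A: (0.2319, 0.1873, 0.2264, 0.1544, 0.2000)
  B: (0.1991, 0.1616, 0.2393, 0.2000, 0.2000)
B

Both distributions are close to uniform, making this a harder comparison.

H(A) = 2.3073 bits
H(B) = 2.3110 bits

The distribution closer to uniform has higher entropy.
Answer: B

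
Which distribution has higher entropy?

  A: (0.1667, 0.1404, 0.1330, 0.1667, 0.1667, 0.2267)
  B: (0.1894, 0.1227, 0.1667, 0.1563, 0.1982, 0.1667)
B

Both distributions are close to uniform, making this a harder comparison.

H(A) = 2.5625 bits
H(B) = 2.5691 bits

The distribution closer to uniform has higher entropy.
Answer: B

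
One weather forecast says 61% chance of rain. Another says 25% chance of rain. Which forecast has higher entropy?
61% forecast

Treat each forecast as a Bernoulli distribution. Binary entropy is maximized at p=0.5 and falls off symmetrically toward 0 or 1. The 61% forecast is closer to 50%, so it is more uncertain. H(61%) ≈ 0.965 bits, H(25%) ≈ 0.811 bits.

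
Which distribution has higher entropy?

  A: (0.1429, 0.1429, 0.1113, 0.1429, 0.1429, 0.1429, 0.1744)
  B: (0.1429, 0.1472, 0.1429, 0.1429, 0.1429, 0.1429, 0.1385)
B

Both distributions are close to uniform, making this a harder comparison.

H(A) = 2.7972 bits
H(B) = 2.8072 bits

The distribution closer to uniform has higher entropy.
Answer: B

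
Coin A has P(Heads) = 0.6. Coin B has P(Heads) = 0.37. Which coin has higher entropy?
A

For binary distributions, entropy is maximized at p=0.5 and decreases as p moves toward 0 or 1.

H(A) = H(0.6) = 0.9710 bits
H(B) = H(0.37) = 0.9507 bits

Distribution A (p=0.6) is closer to uniform (p=0.5), so it has higher entropy.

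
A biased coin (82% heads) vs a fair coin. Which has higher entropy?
Fair coin

The fair coin is uniform (p=0.5), maximizing binary entropy at 1 bit. The biased coin has H(0.82) ≈ 0.680 bits — its outcome is more predictable, so its entropy is lower.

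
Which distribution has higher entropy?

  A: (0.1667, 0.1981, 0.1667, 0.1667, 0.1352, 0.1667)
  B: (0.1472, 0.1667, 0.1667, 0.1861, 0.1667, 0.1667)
B

Both distributions are close to uniform, making this a harder comparison.

H(A) = 2.5763 bits
H(B) = 2.5817 bits

The distribution closer to uniform has higher entropy.
Answer: B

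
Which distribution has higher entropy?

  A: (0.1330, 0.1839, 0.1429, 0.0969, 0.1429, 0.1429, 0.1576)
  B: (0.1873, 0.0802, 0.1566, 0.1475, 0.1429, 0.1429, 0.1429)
A

Both distributions are close to uniform, making this a harder comparison.

H(A) = 2.7860 bits
H(B) = 2.7737 bits

The distribution closer to uniform has higher entropy.
Answer: A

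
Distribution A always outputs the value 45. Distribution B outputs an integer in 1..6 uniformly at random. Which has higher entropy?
B

A is deterministic, so H(A) = 0. B is uniform over 6 outcomes, so H(B) = log₂(6) = 2.585 bits. Any distribution with genuine randomness has higher entropy than a deterministic one.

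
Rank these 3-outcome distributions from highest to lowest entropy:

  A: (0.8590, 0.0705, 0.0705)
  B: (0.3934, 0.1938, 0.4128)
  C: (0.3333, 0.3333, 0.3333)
C > B > A

Key insight: Entropy is maximized by uniform distributions and minimized by concentrated distributions.

- Uniform distributions have maximum entropy log₂(3) = 1.5850 bits
- The more "peaked" or concentrated a distribution, the lower its entropy

Entropies:
  H(A) = 0.7279 bits
  H(B) = 1.5152 bits
  H(C) = 1.5850 bits

Ranking: C > B > A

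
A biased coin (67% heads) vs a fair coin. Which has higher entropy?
Fair coin

The fair coin is uniform (p=0.5), maximizing binary entropy at 1 bit. The biased coin has H(0.67) ≈ 0.915 bits — its outcome is more predictable, so its entropy is lower.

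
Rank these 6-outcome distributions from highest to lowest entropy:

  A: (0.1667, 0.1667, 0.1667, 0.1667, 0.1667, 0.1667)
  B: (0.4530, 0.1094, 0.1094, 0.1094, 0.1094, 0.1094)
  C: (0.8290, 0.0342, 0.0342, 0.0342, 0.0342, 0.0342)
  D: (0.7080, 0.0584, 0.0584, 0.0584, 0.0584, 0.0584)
A > B > D > C

Key insight: Entropy is maximized by uniform distributions and minimized by concentrated distributions.

Entropies:
  H(A) = 2.5850 bits
  H(B) = 2.2637 bits
  H(C) = 1.0570 bits
  H(D) = 1.5493 bits

Ranking: A > B > D > C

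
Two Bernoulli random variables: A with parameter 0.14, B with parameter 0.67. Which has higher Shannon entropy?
B

For binary distributions, entropy is maximized at p=0.5 and decreases as p moves toward 0 or 1.

H(A) = H(0.14) = 0.5842 bits
H(B) = H(0.67) = 0.9149 bits

Distribution B (p=0.67) is closer to uniform (p=0.5), so it has higher entropy.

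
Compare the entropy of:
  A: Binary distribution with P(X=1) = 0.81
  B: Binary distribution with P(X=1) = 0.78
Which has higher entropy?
B

For binary distributions, entropy is maximized at p=0.5 and decreases as p moves toward 0 or 1.

H(A) = H(0.81) = 0.7015 bits
H(B) = H(0.78) = 0.7602 bits

Distribution B (p=0.78) is closer to uniform (p=0.5), so it has higher entropy.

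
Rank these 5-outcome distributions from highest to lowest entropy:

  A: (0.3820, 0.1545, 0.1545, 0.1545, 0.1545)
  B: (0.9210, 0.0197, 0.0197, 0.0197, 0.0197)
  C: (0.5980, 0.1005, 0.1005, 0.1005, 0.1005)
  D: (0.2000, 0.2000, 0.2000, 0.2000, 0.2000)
D > A > C > B

Key insight: Entropy is maximized by uniform distributions and minimized by concentrated distributions.

Entropies:
  H(A) = 2.1954 bits
  H(B) = 0.5566 bits
  H(C) = 1.7761 bits
  H(D) = 2.3219 bits

Ranking: D > A > C > B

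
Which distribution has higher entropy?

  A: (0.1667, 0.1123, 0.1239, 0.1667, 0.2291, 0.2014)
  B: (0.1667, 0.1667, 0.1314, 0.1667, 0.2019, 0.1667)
B

Both distributions are close to uniform, making this a harder comparison.

H(A) = 2.5418 bits
H(B) = 2.5741 bits

The distribution closer to uniform has higher entropy.
Answer: B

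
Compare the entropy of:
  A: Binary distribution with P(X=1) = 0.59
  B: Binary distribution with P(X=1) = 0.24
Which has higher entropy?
A

For binary distributions, entropy is maximized at p=0.5 and decreases as p moves toward 0 or 1.

H(A) = H(0.59) = 0.9765 bits
H(B) = H(0.24) = 0.7950 bits

Distribution A (p=0.59) is closer to uniform (p=0.5), so it has higher entropy.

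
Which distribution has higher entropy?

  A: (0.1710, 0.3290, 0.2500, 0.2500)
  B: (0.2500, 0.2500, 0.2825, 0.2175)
B

Both distributions are close to uniform, making this a harder comparison.

H(A) = 1.9634 bits
H(B) = 1.9939 bits

The distribution closer to uniform has higher entropy.
Answer: B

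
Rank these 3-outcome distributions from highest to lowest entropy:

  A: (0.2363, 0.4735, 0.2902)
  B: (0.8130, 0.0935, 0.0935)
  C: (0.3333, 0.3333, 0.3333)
C > A > B

Key insight: Entropy is maximized by uniform distributions and minimized by concentrated distributions.

- Uniform distributions have maximum entropy log₂(3) = 1.5850 bits
- The more "peaked" or concentrated a distribution, the lower its entropy

Entropies:
  H(A) = 1.5205 bits
  H(B) = 0.8822 bits
  H(C) = 1.5850 bits

Ranking: C > A > B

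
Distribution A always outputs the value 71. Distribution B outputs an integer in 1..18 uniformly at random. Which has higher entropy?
B

A is deterministic, so H(A) = 0. B is uniform over 18 outcomes, so H(B) = log₂(18) = 4.170 bits. Any distribution with genuine randomness has higher entropy than a deterministic one.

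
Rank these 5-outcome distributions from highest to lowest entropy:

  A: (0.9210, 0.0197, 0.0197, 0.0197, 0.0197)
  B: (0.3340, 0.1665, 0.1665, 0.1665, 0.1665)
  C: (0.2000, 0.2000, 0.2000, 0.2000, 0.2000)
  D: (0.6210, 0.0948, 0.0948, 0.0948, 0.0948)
C > B > D > A

Key insight: Entropy is maximized by uniform distributions and minimized by concentrated distributions.

Entropies:
  H(A) = 0.5566 bits
  H(B) = 2.2510 bits
  H(C) = 2.3219 bits
  H(D) = 1.7153 bits

Ranking: C > B > D > A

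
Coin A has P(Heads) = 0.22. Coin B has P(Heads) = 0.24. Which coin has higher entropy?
B

For binary distributions, entropy is maximized at p=0.5 and decreases as p moves toward 0 or 1.

H(A) = H(0.22) = 0.7602 bits
H(B) = H(0.24) = 0.7950 bits

Distribution B (p=0.24) is closer to uniform (p=0.5), so it has higher entropy.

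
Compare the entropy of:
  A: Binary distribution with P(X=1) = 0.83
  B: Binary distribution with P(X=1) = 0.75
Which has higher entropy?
B

For binary distributions, entropy is maximized at p=0.5 and decreases as p moves toward 0 or 1.

H(A) = H(0.83) = 0.6577 bits
H(B) = H(0.75) = 0.8113 bits

Distribution B (p=0.75) is closer to uniform (p=0.5), so it has higher entropy.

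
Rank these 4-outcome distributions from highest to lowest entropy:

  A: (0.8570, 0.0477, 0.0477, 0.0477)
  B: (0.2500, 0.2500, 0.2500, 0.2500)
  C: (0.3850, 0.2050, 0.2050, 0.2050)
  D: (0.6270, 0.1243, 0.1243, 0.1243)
B > C > D > A

Key insight: Entropy is maximized by uniform distributions and minimized by concentrated distributions.

Entropies:
  H(A) = 0.8187 bits
  H(B) = 2.0000 bits
  H(C) = 1.9362 bits
  H(D) = 1.5441 bits

Ranking: B > C > D > A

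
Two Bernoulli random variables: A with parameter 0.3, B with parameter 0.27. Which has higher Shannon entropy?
A

For binary distributions, entropy is maximized at p=0.5 and decreases as p moves toward 0 or 1.

H(A) = H(0.3) = 0.8813 bits
H(B) = H(0.27) = 0.8415 bits

Distribution A (p=0.3) is closer to uniform (p=0.5), so it has higher entropy.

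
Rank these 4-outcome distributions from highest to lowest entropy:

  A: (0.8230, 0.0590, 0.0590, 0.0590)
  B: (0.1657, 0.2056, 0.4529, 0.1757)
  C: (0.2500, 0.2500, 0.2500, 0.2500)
C > B > A

Key insight: Entropy is maximized by uniform distributions and minimized by concentrated distributions.

- Uniform distributions have maximum entropy log₂(4) = 2.0000 bits
- The more "peaked" or concentrated a distribution, the lower its entropy

Entropies:
  H(A) = 0.9540 bits
  H(B) = 1.8573 bits
  H(C) = 2.0000 bits

Ranking: C > B > A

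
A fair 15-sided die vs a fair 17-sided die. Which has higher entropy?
17-sided die

Both are uniform distributions; for uniform over n outcomes, H = log₂(n). H(15-sided) = log₂(15) = 3.907 bits and H(17-sided) = log₂(17) = 4.087 bits. More outcomes in a uniform distribution means higher entropy.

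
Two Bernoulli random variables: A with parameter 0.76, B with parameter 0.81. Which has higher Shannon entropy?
A

For binary distributions, entropy is maximized at p=0.5 and decreases as p moves toward 0 or 1.

H(A) = H(0.76) = 0.7950 bits
H(B) = H(0.81) = 0.7015 bits

Distribution A (p=0.76) is closer to uniform (p=0.5), so it has higher entropy.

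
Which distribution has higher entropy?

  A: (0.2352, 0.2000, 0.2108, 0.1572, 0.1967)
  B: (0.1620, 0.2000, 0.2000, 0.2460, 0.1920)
A

Both distributions are close to uniform, making this a harder comparison.

H(A) = 2.3101 bits
H(B) = 2.3090 bits

The distribution closer to uniform has higher entropy.
Answer: A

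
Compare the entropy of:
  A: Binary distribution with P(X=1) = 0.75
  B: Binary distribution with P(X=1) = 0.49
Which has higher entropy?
B

For binary distributions, entropy is maximized at p=0.5 and decreases as p moves toward 0 or 1.

H(A) = H(0.75) = 0.8113 bits
H(B) = H(0.49) = 0.9997 bits

Distribution B (p=0.49) is closer to uniform (p=0.5), so it has higher entropy.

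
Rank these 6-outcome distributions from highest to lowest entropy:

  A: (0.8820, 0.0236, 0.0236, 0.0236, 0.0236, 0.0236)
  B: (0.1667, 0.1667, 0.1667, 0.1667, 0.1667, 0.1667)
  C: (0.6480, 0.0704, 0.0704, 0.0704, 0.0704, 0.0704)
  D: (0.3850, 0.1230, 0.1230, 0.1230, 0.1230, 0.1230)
B > D > C > A

Key insight: Entropy is maximized by uniform distributions and minimized by concentrated distributions.

Entropies:
  H(A) = 0.7976 bits
  H(B) = 2.5850 bits
  H(C) = 1.7532 bits
  H(D) = 2.3895 bits

Ranking: B > D > C > A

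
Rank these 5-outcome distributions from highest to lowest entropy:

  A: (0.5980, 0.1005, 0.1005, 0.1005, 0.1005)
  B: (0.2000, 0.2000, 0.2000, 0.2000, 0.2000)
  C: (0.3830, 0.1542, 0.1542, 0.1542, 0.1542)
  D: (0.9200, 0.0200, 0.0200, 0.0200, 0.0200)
B > C > A > D

Key insight: Entropy is maximized by uniform distributions and minimized by concentrated distributions.

Entropies:
  H(A) = 1.7761 bits
  H(B) = 2.3219 bits
  H(C) = 2.1941 bits
  H(D) = 0.5622 bits

Ranking: B > C > A > D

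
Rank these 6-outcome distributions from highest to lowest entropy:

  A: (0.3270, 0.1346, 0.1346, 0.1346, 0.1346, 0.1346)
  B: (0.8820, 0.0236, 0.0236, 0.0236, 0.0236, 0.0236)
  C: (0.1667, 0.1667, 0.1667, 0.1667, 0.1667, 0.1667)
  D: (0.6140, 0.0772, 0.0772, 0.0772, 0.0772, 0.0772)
C > A > D > B

Key insight: Entropy is maximized by uniform distributions and minimized by concentrated distributions.

Entropies:
  H(A) = 2.4745 bits
  H(B) = 0.7976 bits
  H(C) = 2.5850 bits
  H(D) = 1.8584 bits

Ranking: C > A > D > B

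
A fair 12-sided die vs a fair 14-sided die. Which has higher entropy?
14-sided die

Both are uniform distributions; for uniform over n outcomes, H = log₂(n). H(12-sided) = log₂(12) = 3.585 bits and H(14-sided) = log₂(14) = 3.807 bits. More outcomes in a uniform distribution means higher entropy.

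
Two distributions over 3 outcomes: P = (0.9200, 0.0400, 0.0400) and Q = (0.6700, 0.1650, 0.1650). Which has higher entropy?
Q

P is highly concentrated on one outcome (92%), making it nearly deterministic. Q spreads its mass more evenly (max 67%). The more spread-out distribution has higher entropy: H(P) ≈ 0.482 bits, H(Q) ≈ 1.245 bits.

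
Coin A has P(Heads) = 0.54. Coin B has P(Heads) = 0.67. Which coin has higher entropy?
A

For binary distributions, entropy is maximized at p=0.5 and decreases as p moves toward 0 or 1.

H(A) = H(0.54) = 0.9954 bits
H(B) = H(0.67) = 0.9149 bits

Distribution A (p=0.54) is closer to uniform (p=0.5), so it has higher entropy.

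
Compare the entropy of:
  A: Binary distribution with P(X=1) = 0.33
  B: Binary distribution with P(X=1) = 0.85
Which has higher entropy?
A

For binary distributions, entropy is maximized at p=0.5 and decreases as p moves toward 0 or 1.

H(A) = H(0.33) = 0.9149 bits
H(B) = H(0.85) = 0.6098 bits

Distribution A (p=0.33) is closer to uniform (p=0.5), so it has higher entropy.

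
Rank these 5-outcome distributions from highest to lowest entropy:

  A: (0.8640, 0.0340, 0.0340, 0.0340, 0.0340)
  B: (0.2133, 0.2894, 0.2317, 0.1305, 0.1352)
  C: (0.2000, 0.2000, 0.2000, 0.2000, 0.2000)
C > B > A

Key insight: Entropy is maximized by uniform distributions and minimized by concentrated distributions.

- Uniform distributions have maximum entropy log₂(5) = 2.3219 bits
- The more "peaked" or concentrated a distribution, the lower its entropy

Entropies:
  H(A) = 0.8457 bits
  H(B) = 2.2555 bits
  H(C) = 2.3219 bits

Ranking: C > B > A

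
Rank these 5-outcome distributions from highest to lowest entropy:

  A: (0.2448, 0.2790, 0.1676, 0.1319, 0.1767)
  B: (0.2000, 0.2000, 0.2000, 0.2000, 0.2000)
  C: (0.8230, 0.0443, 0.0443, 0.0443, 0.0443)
B > A > C

Key insight: Entropy is maximized by uniform distributions and minimized by concentrated distributions.

- Uniform distributions have maximum entropy log₂(5) = 2.3219 bits
- The more "peaked" or concentrated a distribution, the lower its entropy

Entropies:
  H(A) = 2.2701 bits
  H(B) = 2.3219 bits
  H(C) = 1.0275 bits

Ranking: B > A > C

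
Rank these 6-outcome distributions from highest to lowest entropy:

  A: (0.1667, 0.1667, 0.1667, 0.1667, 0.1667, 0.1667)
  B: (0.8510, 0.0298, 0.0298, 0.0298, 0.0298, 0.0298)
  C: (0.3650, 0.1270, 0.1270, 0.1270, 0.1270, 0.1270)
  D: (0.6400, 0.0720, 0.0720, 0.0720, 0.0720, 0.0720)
A > C > D > B

Key insight: Entropy is maximized by uniform distributions and minimized by concentrated distributions.

Entropies:
  H(A) = 2.5850 bits
  H(B) = 0.9533 bits
  H(C) = 2.4212 bits
  H(D) = 1.7786 bits

Ranking: A > C > D > B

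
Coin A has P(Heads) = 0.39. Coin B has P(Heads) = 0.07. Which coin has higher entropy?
A

For binary distributions, entropy is maximized at p=0.5 and decreases as p moves toward 0 or 1.

H(A) = H(0.39) = 0.9648 bits
H(B) = H(0.07) = 0.3659 bits

Distribution A (p=0.39) is closer to uniform (p=0.5), so it has higher entropy.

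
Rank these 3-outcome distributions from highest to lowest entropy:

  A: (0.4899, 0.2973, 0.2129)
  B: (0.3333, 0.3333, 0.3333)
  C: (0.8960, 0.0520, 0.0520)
B > A > C

Key insight: Entropy is maximized by uniform distributions and minimized by concentrated distributions.

- Uniform distributions have maximum entropy log₂(3) = 1.5850 bits
- The more "peaked" or concentrated a distribution, the lower its entropy

Entropies:
  H(A) = 1.4997 bits
  H(B) = 1.5850 bits
  H(C) = 0.5855 bits

Ranking: B > A > C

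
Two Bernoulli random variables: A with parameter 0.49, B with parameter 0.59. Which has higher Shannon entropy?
A

For binary distributions, entropy is maximized at p=0.5 and decreases as p moves toward 0 or 1.

H(A) = H(0.49) = 0.9997 bits
H(B) = H(0.59) = 0.9765 bits

Distribution A (p=0.49) is closer to uniform (p=0.5), so it has higher entropy.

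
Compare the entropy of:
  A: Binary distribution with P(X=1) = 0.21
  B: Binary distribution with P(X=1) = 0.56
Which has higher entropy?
B

For binary distributions, entropy is maximized at p=0.5 and decreases as p moves toward 0 or 1.

H(A) = H(0.21) = 0.7415 bits
H(B) = H(0.56) = 0.9896 bits

Distribution B (p=0.56) is closer to uniform (p=0.5), so it has higher entropy.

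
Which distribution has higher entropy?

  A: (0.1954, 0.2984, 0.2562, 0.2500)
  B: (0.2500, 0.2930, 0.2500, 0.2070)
B

Both distributions are close to uniform, making this a harder comparison.

H(A) = 1.9842 bits
H(B) = 1.9893 bits

The distribution closer to uniform has higher entropy.
Answer: B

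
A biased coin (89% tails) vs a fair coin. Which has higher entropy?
Fair coin

The fair coin is uniform (p=0.5), maximizing binary entropy at 1 bit. The biased coin has H(0.89) ≈ 0.500 bits — its outcome is more predictable, so its entropy is lower.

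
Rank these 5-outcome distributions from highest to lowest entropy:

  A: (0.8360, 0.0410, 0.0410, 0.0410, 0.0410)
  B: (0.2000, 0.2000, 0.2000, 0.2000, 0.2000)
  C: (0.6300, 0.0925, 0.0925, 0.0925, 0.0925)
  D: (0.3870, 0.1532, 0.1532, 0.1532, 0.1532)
B > D > C > A

Key insight: Entropy is maximized by uniform distributions and minimized by concentrated distributions.

Entropies:
  H(A) = 0.9718 bits
  H(B) = 2.3219 bits
  H(C) = 1.6907 bits
  H(D) = 2.1888 bits

Ranking: B > D > C > A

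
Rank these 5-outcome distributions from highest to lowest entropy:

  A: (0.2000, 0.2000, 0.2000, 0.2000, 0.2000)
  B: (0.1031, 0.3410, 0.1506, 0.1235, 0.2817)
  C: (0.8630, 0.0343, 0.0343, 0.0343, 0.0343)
A > B > C

Key insight: Entropy is maximized by uniform distributions and minimized by concentrated distributions.

- Uniform distributions have maximum entropy log₂(5) = 2.3219 bits
- The more "peaked" or concentrated a distribution, the lower its entropy

Entropies:
  H(A) = 2.3219 bits
  H(B) = 2.1662 bits
  H(C) = 0.8503 bits

Ranking: A > B > C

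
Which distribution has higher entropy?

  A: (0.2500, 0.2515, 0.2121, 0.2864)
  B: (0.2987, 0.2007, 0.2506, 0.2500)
A

Both distributions are close to uniform, making this a harder comparison.

H(A) = 1.9920 bits
H(B) = 1.9860 bits

The distribution closer to uniform has higher entropy.
Answer: A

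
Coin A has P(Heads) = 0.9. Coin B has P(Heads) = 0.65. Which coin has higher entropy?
B

For binary distributions, entropy is maximized at p=0.5 and decreases as p moves toward 0 or 1.

H(A) = H(0.9) = 0.4690 bits
H(B) = H(0.65) = 0.9341 bits

Distribution B (p=0.65) is closer to uniform (p=0.5), so it has higher entropy.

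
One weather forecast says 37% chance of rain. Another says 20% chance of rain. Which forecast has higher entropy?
37% forecast

Treat each forecast as a Bernoulli distribution. Binary entropy is maximized at p=0.5 and falls off symmetrically toward 0 or 1. The 37% forecast is closer to 50%, so it is more uncertain. H(37%) ≈ 0.951 bits, H(20%) ≈ 0.722 bits.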